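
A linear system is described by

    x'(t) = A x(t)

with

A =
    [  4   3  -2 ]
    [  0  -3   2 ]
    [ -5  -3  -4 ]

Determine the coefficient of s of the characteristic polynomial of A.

-20

Expand det(sI - A) for the 3×3 matrix.
p(s) = s^3 + 3s^2 - 20s - 72.
(Check: constant term = det(-A) = (-1)^3 det A = -72; coefficient of s^2 = -tr A = 3.)
The coefficient of s is -20.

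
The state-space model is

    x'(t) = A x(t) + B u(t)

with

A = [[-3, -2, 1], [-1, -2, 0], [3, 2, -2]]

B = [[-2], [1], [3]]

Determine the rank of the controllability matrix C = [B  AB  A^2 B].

AB = [[7], [0], [-10]]
A^2B = [[-31], [-7], [41]]
Controllability matrix C = [B  AB  A^2B] = [[-2, 7, -31], [1, 0, -7], [3, -10, 41]]
det(C) = (-2)·(0·41 - (-7)·(-10)) - 7·(1·41 - (-7)·3) + (-31)·(1·(-10) - 0·3) = (-2)·(-70) - 7·62 + (-31)·(-10) = 16 ≠ 0, so rank(C) = 3.
rank(C) = 3 = n, so the pair (A, B) is completely controllable.

3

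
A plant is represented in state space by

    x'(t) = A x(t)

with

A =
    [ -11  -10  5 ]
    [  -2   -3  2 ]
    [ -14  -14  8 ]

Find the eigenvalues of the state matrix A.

-6, -1, 1

det(sI - A) = s^3 - (tr A)s^2 + (M11 + M22 + M33)s - det A, where Mii is the 2×2 principal minor of A obtained by deleting row i and column i.
tr A = (-11) + (-3) + 8 = -6; M11 = (-3)·8 - 2·(-14) = -24 - (-28) = 4; M22 = (-11)·8 - 5·(-14) = -88 - (-70) = -18; M33 = (-11)·(-3) - (-10)·(-2) = 33 - 20 = 13; sum of minors = -1.
det A = (-11)·((-3)·8 - 2·(-14)) - (-10)·((-2)·8 - 2·(-14)) + 5·((-2)·(-14) - (-3)·(-14)) = (-11)·4 - (-10)·12 + 5·(-14) = 6.
So p(s) = det(sI - A) = s^3 + 6s^2 - s - 6.
Rational-root test: any integer root divides -6. Testing small divisors, s = -1 works: p(-1) = -1 + 6 + 1 + (-6) = 0, so (s + 1) is a factor.
Dividing, p(s) = (s + 1)(s^2 + 5s - 6).
Factor s^2 + 5s - 6: two numbers with sum -5 and product -6 are 1 and -6, so s^2 + 5s - 6 = (s - 1)(s + 6).
Hence p(s) = (s - 1) (s + 1) (s + 6), with roots -6, -1, 1.
At least one eigenvalue has non-negative real part, so the system is not asymptotically stable.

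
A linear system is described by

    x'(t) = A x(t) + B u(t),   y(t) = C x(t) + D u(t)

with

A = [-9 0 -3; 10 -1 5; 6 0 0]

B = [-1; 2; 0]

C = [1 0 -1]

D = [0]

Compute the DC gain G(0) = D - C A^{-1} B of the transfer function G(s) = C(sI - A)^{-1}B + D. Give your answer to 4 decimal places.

0.3333

G(0) = C(-A)^{-1}B + D = -C A^{-1} B + D.
det A = -18, so A^{-1} = (1/-18)·adj(A) = [[0, 0, 1/6], [-5/3, -1, -5/6], [-1/3, 0, -1/2]]
A^{-1} B = [0, -1/3, 1/3]^T
C A^{-1} B = -1/3
G(0) = D - C A^{-1} B = 0 - (-1/3) = 1/3 ≈ 0.3333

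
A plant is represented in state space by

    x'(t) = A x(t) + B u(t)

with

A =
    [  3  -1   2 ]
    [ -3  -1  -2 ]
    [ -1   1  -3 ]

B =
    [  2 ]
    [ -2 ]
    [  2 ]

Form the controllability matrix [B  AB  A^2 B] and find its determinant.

592

AB = [[12], [-8], [-10]]
A^2B = [[24], [-8], [10]]
Controllability matrix C = [B  AB  A^2B] = [[2, 12, 24], [-2, -8, -8], [2, -10, 10]]
Expanding along the first row, det(C) = 2·((-8)·10 - (-8)·(-10)) - 12·((-2)·10 - (-8)·2) + 24·((-2)·(-10) - (-8)·2) = 2·(-160) - 12·(-4) + 24·36 = 592
Since det(C) ≠ 0, rank(C) = 3 and the system is completely controllable.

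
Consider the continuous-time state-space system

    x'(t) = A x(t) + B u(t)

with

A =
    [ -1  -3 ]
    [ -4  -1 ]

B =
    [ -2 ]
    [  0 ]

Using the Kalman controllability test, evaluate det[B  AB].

-16

AB = [[2], [8]]
Controllability matrix C = [B  AB] = [[-2, 2], [0, 8]]
det(C) = (-2)·8 - 2·0 = -16 - 0 = -16
Since det(C) ≠ 0, rank(C) = 2 and the system is completely controllable.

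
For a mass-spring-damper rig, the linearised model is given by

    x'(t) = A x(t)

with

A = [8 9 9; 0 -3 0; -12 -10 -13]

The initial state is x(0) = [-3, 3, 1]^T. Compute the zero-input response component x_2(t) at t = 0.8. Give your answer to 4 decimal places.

det(sI - A) = s^3 - (tr A)s^2 + (M11 + M22 + M33)s - det A, where Mii is the 2×2 principal minor of A obtained by deleting row i and column i.
tr A = 8 + (-3) + (-13) = -8; M11 = (-3)·(-13) - 0·(-10) = 39 - 0 = 39; M22 = 8·(-13) - 9·(-12) = -104 - (-108) = 4; M33 = 8·(-3) - 9·0 = -24 - 0 = -24; sum of minors = 19.
det A = 8·((-3)·(-13) - 0·(-10)) - 9·(0·(-13) - 0·(-12)) + 9·(0·(-10) - (-3)·(-12)) = 8·39 - 9·0 + 9·(-36) = -12.
So p(s) = det(sI - A) = s^3 + 8s^2 + 19s + 12.
Rational-root test: any integer root divides 12. Testing small divisors, s = -1 works: p(-1) = -1 + 8 + (-19) + 12 = 0, so (s + 1) is a factor.
Dividing, p(s) = (s + 1)(s^2 + 7s + 12).
Factor s^2 + 7s + 12: two numbers with sum -7 and product 12 are -3 and -4, so s^2 + 7s + 12 = (s + 3)(s + 4).
Hence p(s) = (s + 1) (s + 3) (s + 4), with roots -4, -3, -1.
The eigenvalues -4, -3, -1 are distinct and real, so A is diagonalisable and x(t) = e^{At} x(0) = V diag(e^{λ_i t}) V^{-1} x(0), where the columns of V are the eigenvectors.
λ = -4: A - (-4)I = [[12, 9, 9], [0, 1, 0], [-12, -10, -9]]. v must be orthogonal to every row; (row 1) × (row 2) = [-9, 0, 12], so take v_1 = [-3, 0, 4]^T.
λ = -3: A - (-3)I = [[11, 9, 9], [0, 0, 0], [-12, -10, -10]]. v must be orthogonal to every row; (row 1) × (row 3) = [0, 2, -2], so take v_2 = [0, 1, -1]^T.
λ = -1: A - (-1)I = [[9, 9, 9], [0, -2, 0], [-12, -10, -12]]. v must be orthogonal to every row; (row 1) × (row 2) = [18, 0, -18], so take v_3 = [1, 0, -1]^T.
V = [v_1 v_2 v_3] = [[-3, 0, 1], [0, 1, 0], [4, -1, -1]] has det V = -1, so V^{-1} = adj(V)/det V = [[1, 1, 1], [0, 1, 0], [4, 3, 3]].
Modal coordinates z(0) = V^{-1} x(0): 1·(-3) + 1·3 + 1·1 = 1; 0·(-3) + 1·3 + 0·1 = 3; 4·(-3) + 3·3 + 3·1 = 0; so z(0) = [1, 3, 0]^T.
x_2(t) = Σ_i (v_i)_2 · z_i(0) · e^{λ_i t} (row 2 of V times the modal terms).
x_2(0.8) = 0·1·e^{-4·0.8} + 1·3·e^{-3·0.8} + 0·0·e^{-1·0.8} = 0·0.040762 + 3·0.090718 + 0·0.449329 = 0.2722.

0.2722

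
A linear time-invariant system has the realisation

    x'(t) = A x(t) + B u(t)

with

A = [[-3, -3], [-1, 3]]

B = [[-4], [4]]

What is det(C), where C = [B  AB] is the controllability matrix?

AB = [[0], [16]]
Controllability matrix C = [B  AB] = [[-4, 0], [4, 16]]
det(C) = (-4)·16 - 0·4 = -64 - 0 = -64
Since det(C) ≠ 0, rank(C) = 2 and the system is completely controllable.

-64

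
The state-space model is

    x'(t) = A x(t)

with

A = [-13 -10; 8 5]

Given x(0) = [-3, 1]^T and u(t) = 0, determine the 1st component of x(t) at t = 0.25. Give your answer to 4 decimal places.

0.4415

det(sI - A) = s^2 - (tr A)s + det A, with tr A = (-13) + 5 = -8 and det A = (-13)·5 - (-10)·8 = -65 - (-80) = 15.
So p(s) = det(sI - A) = s^2 + 8s + 15.
Factor s^2 + 8s + 15: two numbers with sum -8 and product 15 are -3 and -5, so s^2 + 8s + 15 = (s + 3)(s + 5).
Hence p(s) = (s + 3) (s + 5), with roots -5, -3.
The eigenvalues -5, -3 are distinct and real, so A is diagonalisable and x(t) = e^{At} x(0) = V diag(e^{λ_i t}) V^{-1} x(0), where the columns of V are the eigenvectors.
λ = -5: A - (-5)I = [[-8, -10], [8, 10]]. Row 1 gives (-8)·v1 + (-10)·v2 = 0, so take v_1 = [5, -4]^T.
λ = -3: A - (-3)I = [[-10, -10], [8, 8]]. Row 1 gives (-10)·v1 + (-10)·v2 = 0, so take v_2 = [1, -1]^T.
V = [v_1 v_2] = [[5, 1], [-4, -1]] has det V = -1, so V^{-1} = adj(V)/det V = [[1, 1], [-4, -5]].
Modal coordinates z(0) = V^{-1} x(0): 1·(-3) + 1·1 = -2; (-4)·(-3) + (-5)·1 = 7; so z(0) = [-2, 7]^T.
x_1(t) = Σ_i (v_i)_1 · z_i(0) · e^{λ_i t} (row 1 of V times the modal terms).
x_1(0.25) = 5·(-2)·e^{-5·0.25} + 1·7·e^{-3·0.25} = (-10)·0.286505 + 7·0.472367 = 0.4415.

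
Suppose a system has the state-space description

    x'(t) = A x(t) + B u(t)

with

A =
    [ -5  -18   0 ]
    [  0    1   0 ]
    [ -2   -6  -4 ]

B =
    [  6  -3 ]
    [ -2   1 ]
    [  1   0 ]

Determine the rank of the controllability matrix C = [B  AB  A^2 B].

2

AB = [[6, -3], [-2, 1], [-4, 0]]
A^2B = [[6, -3], [-2, 1], [16, 0]]
Controllability matrix C = [B  AB  A^2B] = [[6, -3, 6, -3, 6, -3], [-2, 1, -2, 1, -2, 1], [1, 0, -4, 0, 16, 0]]
The rows r1, r2, r3 of C are linearly dependent: r1 + 3·r2 = 0 (check each entry), so rank(C) ≤ 2.
The 2×2 minor from rows 1, 3, columns 1, 2 is 6·0 - (-3)·1 = 0 - (-3) = 3 ≠ 0, so rank(C) = 2.
rank(C) = 2 < n = 3, so the pair (A, B) is not completely controllable.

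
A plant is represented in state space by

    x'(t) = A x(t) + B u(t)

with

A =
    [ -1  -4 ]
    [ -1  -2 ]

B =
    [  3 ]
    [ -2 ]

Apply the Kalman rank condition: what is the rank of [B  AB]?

AB = [[5], [1]]
Controllability matrix C = [B  AB] = [[3, 5], [-2, 1]]
det(C) = 3·1 - 5·(-2) = 3 - (-10) = 13 ≠ 0, so rank(C) = 2.
rank(C) = 2 = n, so the pair (A, B) is completely controllable.

2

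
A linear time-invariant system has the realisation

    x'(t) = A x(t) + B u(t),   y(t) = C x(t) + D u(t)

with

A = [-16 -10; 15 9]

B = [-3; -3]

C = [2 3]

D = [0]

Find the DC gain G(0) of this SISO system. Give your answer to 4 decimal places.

G(0) = C(-A)^{-1}B + D = -C A^{-1} B + D.
det A = 6, so A^{-1} = (1/6)·adj(A) = [[3/2, 5/3], [-5/2, -8/3]]
A^{-1} B = [-19/2, 31/2]^T
C A^{-1} B = 55/2
G(0) = D - C A^{-1} B = 0 - (55/2) = -55/2 ≈ -27.5000

-27.5000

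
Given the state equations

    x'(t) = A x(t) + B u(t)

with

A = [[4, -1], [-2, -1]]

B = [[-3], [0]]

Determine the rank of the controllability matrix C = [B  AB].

AB = [[-12], [6]]
Controllability matrix C = [B  AB] = [[-3, -12], [0, 6]]
det(C) = (-3)·6 - (-12)·0 = -18 - 0 = -18 ≠ 0, so rank(C) = 2.
rank(C) = 2 = n, so the pair (A, B) is completely controllable.

2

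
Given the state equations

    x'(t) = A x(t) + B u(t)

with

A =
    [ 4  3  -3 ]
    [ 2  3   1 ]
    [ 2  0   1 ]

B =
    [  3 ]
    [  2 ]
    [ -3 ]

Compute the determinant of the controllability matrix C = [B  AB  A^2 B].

-4941

AB = [[27], [9], [3]]
A^2B = [[126], [84], [57]]
Controllability matrix C = [B  AB  A^2B] = [[3, 27, 126], [2, 9, 84], [-3, 3, 57]]
Expanding along the first row, det(C) = 3·(9·57 - 84·3) - 27·(2·57 - 84·(-3)) + 126·(2·3 - 9·(-3)) = 3·261 - 27·366 + 126·33 = -4941
Since det(C) ≠ 0, rank(C) = 3 and the system is completely controllable.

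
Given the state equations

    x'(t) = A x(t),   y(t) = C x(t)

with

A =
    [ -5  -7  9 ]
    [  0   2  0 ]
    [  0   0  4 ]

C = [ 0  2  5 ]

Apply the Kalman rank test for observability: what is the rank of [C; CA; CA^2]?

CA = [[0, 4, 20]]
CA^2 = [[0, 8, 80]]
Observability matrix O = [C; CA; CA^2] = [[0, 2, 5], [0, 4, 20], [0, 8, 80]]
Column 1 of O is identically zero, so rank(O) ≤ 2.
The 2×2 minor from rows 1, 2, columns 2, 3 is 2·20 - 5·4 = 40 - 20 = 20 ≠ 0, so rank(O) = 2.
rank(O) = 2 < n = 3, so the pair (A, C) is not completely observable.

2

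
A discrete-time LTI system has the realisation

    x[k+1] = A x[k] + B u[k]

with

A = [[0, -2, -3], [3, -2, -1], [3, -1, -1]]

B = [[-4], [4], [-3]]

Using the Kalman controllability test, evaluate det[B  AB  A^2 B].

-8157

AB = [[1], [-17], [-13]]
A^2B = [[73], [50], [33]]
Controllability matrix C = [B  AB  A^2B] = [[-4, 1, 73], [4, -17, 50], [-3, -13, 33]]
Expanding along the first row, det(C) = (-4)·((-17)·33 - 50·(-13)) - 1·(4·33 - 50·(-3)) + 73·(4·(-13) - (-17)·(-3)) = (-4)·89 - 1·282 + 73·(-103) = -8157
Since det(C) ≠ 0, rank(C) = 3 and the system is completely controllable.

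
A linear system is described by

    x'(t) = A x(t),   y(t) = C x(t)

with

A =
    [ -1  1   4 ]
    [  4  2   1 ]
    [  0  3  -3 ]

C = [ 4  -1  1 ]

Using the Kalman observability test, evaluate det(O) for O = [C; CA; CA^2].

CA = [[-8, 5, 12]]
CA^2 = [[28, 38, -63]]
Observability matrix O = [C; CA; CA^2] = [[4, -1, 1], [-8, 5, 12], [28, 38, -63]]
Expanding along the first row, det(O) = 4·(5·(-63) - 12·38) - (-1)·((-8)·(-63) - 12·28) + 1·((-8)·38 - 5·28) = 4·(-771) - (-1)·168 + 1·(-444) = -3360
Since det(O) ≠ 0, rank(O) = 3 and the system is completely observable.

-3360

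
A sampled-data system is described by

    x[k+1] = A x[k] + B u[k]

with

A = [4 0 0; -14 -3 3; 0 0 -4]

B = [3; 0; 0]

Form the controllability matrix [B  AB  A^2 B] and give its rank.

AB = [[12], [-42], [0]]
A^2B = [[48], [-42], [0]]
Controllability matrix C = [B  AB  A^2B] = [[3, 12, 48], [0, -42, -42], [0, 0, 0]]
Row 3 of C is identically zero, so rank(C) ≤ 2.
The 2×2 minor from rows 1, 2, columns 1, 2 is 3·(-42) - 12·0 = -126 - 0 = -126 ≠ 0, so rank(C) = 2.
rank(C) = 2 < n = 3, so the pair (A, B) is not completely controllable.

2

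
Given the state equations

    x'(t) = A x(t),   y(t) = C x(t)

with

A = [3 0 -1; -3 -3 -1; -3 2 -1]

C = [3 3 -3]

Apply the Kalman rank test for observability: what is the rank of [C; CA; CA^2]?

3

CA = [[9, -15, -3]]
CA^2 = [[81, 39, 9]]
Observability matrix O = [C; CA; CA^2] = [[3, 3, -3], [9, -15, -3], [81, 39, 9]]
det(O) = 3·((-15)·9 - (-3)·39) - 3·(9·9 - (-3)·81) + (-3)·(9·39 - (-15)·81) = 3·(-18) - 3·324 + (-3)·1566 = -5724 ≠ 0, so rank(O) = 3.
rank(O) = 3 = n, so the pair (A, C) is completely observable.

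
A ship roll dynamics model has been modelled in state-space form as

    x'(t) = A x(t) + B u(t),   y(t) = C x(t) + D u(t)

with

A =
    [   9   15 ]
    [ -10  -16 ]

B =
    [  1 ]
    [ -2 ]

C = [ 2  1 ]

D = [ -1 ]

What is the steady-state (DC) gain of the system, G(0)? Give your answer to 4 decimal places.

-4.3333

G(0) = C(-A)^{-1}B + D = -C A^{-1} B + D.
det A = 6, so A^{-1} = (1/6)·adj(A) = [[-8/3, -5/2], [5/3, 3/2]]
A^{-1} B = [7/3, -4/3]^T
C A^{-1} B = 10/3
G(0) = D - C A^{-1} B = -1 - (10/3) = -13/3 ≈ -4.3333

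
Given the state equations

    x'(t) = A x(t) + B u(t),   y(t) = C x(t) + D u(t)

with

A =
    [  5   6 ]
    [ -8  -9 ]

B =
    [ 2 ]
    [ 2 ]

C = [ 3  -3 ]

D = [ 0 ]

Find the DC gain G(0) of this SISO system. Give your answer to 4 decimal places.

G(0) = C(-A)^{-1}B + D = -C A^{-1} B + D.
det A = 3, so A^{-1} = (1/3)·adj(A) = [[-3, -2], [8/3, 5/3]]
A^{-1} B = [-10, 26/3]^T
C A^{-1} B = -56
G(0) = D - C A^{-1} B = 0 - (-56) = 56

56.0000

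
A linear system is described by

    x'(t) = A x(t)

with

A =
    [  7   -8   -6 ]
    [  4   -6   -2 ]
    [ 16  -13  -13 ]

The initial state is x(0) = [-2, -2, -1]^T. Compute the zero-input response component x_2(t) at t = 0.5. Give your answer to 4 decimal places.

det(sI - A) = s^3 - (tr A)s^2 + (M11 + M22 + M33)s - det A, where Mii is the 2×2 principal minor of A obtained by deleting row i and column i.
tr A = 7 + (-6) + (-13) = -12; M11 = (-6)·(-13) - (-2)·(-13) = 78 - 26 = 52; M22 = 7·(-13) - (-6)·16 = -91 - (-96) = 5; M33 = 7·(-6) - (-8)·4 = -42 - (-32) = -10; sum of minors = 47.
det A = 7·((-6)·(-13) - (-2)·(-13)) - (-8)·(4·(-13) - (-2)·16) + (-6)·(4·(-13) - (-6)·16) = 7·52 - (-8)·(-20) + (-6)·44 = -60.
So p(s) = det(sI - A) = s^3 + 12s^2 + 47s + 60.
Rational-root test: any integer root divides 60. Testing small divisors, s = -3 works: p(-3) = -27 + 108 + (-141) + 60 = 0, so (s + 3) is a factor.
Dividing, p(s) = (s + 3)(s^2 + 9s + 20).
Factor s^2 + 9s + 20: two numbers with sum -9 and product 20 are -4 and -5, so s^2 + 9s + 20 = (s + 4)(s + 5).
Hence p(s) = (s + 3) (s + 4) (s + 5), with roots -5, -4, -3.
The eigenvalues -5, -4, -3 are distinct and real, so A is diagonalisable and x(t) = e^{At} x(0) = V diag(e^{λ_i t}) V^{-1} x(0), where the columns of V are the eigenvectors.
λ = -5: A - (-5)I = [[12, -8, -6], [4, -1, -2], [16, -13, -8]]. v must be orthogonal to every row; (row 1) × (row 2) = [10, 0, 20], so take v_1 = [1, 0, 2]^T.
λ = -4: A - (-4)I = [[11, -8, -6], [4, -2, -2], [16, -13, -9]]. v must be orthogonal to every row; (row 1) × (row 2) = [4, -2, 10], so take v_2 = [-2, 1, -5]^T.
λ = -3: A - (-3)I = [[10, -8, -6], [4, -3, -2], [16, -13, -10]]. v must be orthogonal to every row; (row 1) × (row 2) = [-2, -4, 2], so take v_3 = [-1, -2, 1]^T.
V = [v_1 v_2 v_3] = [[1, -2, -1], [0, 1, -2], [2, -5, 1]] has det V = 1, so V^{-1} = adj(V)/det V = [[-9, 7, 5], [-4, 3, 2], [-2, 1, 1]].
Modal coordinates z(0) = V^{-1} x(0): (-9)·(-2) + 7·(-2) + 5·(-1) = -1; (-4)·(-2) + 3·(-2) + 2·(-1) = 0; (-2)·(-2) + 1·(-2) + 1·(-1) = 1; so z(0) = [-1, 0, 1]^T.
x_2(t) = Σ_i (v_i)_2 · z_i(0) · e^{λ_i t} (row 2 of V times the modal terms).
x_2(0.5) = 0·(-1)·e^{-5·0.5} + 1·0·e^{-4·0.5} + (-2)·1·e^{-3·0.5} = 0·0.082085 + 0·0.135335 + (-2)·0.223130 = -0.4463.

-0.4463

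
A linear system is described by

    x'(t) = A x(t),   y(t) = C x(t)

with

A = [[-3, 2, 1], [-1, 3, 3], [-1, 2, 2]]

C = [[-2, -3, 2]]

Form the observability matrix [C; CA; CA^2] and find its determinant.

CA = [[7, -9, -7]]
CA^2 = [[-5, -27, -34]]
Observability matrix O = [C; CA; CA^2] = [[-2, -3, 2], [7, -9, -7], [-5, -27, -34]]
Expanding along the first row, det(O) = (-2)·((-9)·(-34) - (-7)·(-27)) - (-3)·(7·(-34) - (-7)·(-5)) + 2·(7·(-27) - (-9)·(-5)) = (-2)·117 - (-3)·(-273) + 2·(-234) = -1521
Since det(O) ≠ 0, rank(O) = 3 and the system is completely observable.

-1521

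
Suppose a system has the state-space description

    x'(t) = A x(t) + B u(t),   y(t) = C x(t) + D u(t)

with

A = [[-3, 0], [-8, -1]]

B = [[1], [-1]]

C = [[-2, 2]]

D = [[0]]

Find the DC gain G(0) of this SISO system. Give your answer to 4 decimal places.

-8.0000

G(0) = C(-A)^{-1}B + D = -C A^{-1} B + D.
det A = 3, so A^{-1} = (1/3)·adj(A) = [[-1/3, 0], [8/3, -1]]
A^{-1} B = [-1/3, 11/3]^T
C A^{-1} B = 8
G(0) = D - C A^{-1} B = 0 - (8) = -8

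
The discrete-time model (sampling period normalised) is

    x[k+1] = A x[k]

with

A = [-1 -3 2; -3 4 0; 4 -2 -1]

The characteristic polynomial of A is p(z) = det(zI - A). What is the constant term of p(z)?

7

Expand det(zI - A) for the 3×3 matrix.
p(z) = z^3 - 2z^2 - 24z + 7.
(Check: constant term = det(-A) = (-1)^3 det A = 7; coefficient of z^2 = -tr A = -2.)
The constant term is 7.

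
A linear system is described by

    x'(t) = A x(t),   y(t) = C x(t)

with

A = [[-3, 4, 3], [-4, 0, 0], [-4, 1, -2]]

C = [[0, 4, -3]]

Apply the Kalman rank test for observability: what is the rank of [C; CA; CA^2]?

CA = [[-4, -3, 6]]
CA^2 = [[0, -10, -24]]
Observability matrix O = [C; CA; CA^2] = [[0, 4, -3], [-4, -3, 6], [0, -10, -24]]
det(O) = 0·((-3)·(-24) - 6·(-10)) - 4·((-4)·(-24) - 6·0) + (-3)·((-4)·(-10) - (-3)·0) = 0·132 - 4·96 + (-3)·40 = -504 ≠ 0, so rank(O) = 3.
rank(O) = 3 = n, so the pair (A, C) is completely observable.

3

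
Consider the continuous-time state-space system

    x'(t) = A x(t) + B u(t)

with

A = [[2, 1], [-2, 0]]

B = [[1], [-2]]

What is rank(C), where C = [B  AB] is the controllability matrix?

AB = [[0], [-2]]
Controllability matrix C = [B  AB] = [[1, 0], [-2, -2]]
det(C) = 1·(-2) - 0·(-2) = -2 - 0 = -2 ≠ 0, so rank(C) = 2.
rank(C) = 2 = n, so the pair (A, B) is completely controllable.

2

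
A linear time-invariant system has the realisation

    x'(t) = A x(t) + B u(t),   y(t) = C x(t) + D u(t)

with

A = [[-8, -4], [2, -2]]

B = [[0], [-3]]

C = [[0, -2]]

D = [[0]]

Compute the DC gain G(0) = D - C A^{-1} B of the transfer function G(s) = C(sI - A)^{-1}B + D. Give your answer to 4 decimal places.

2.0000

G(0) = C(-A)^{-1}B + D = -C A^{-1} B + D.
det A = 24, so A^{-1} = (1/24)·adj(A) = [[-1/12, 1/6], [-1/12, -1/3]]
A^{-1} B = [-1/2, 1]^T
C A^{-1} B = -2
G(0) = D - C A^{-1} B = 0 - (-2) = 2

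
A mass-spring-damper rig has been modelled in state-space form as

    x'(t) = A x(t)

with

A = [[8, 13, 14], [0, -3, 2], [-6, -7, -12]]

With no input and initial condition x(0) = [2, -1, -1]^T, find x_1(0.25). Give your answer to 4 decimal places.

det(sI - A) = s^3 - (tr A)s^2 + (M11 + M22 + M33)s - det A, where Mii is the 2×2 principal minor of A obtained by deleting row i and column i.
tr A = 8 + (-3) + (-12) = -7; M11 = (-3)·(-12) - 2·(-7) = 36 - (-14) = 50; M22 = 8·(-12) - 14·(-6) = -96 - (-84) = -12; M33 = 8·(-3) - 13·0 = -24 - 0 = -24; sum of minors = 14.
det A = 8·((-3)·(-12) - 2·(-7)) - 13·(0·(-12) - 2·(-6)) + 14·(0·(-7) - (-3)·(-6)) = 8·50 - 13·12 + 14·(-18) = -8.
So p(s) = det(sI - A) = s^3 + 7s^2 + 14s + 8.
Rational-root test: any integer root divides 8. Testing small divisors, s = -1 works: p(-1) = -1 + 7 + (-14) + 8 = 0, so (s + 1) is a factor.
Dividing, p(s) = (s + 1)(s^2 + 6s + 8).
Factor s^2 + 6s + 8: two numbers with sum -6 and product 8 are -2 and -4, so s^2 + 6s + 8 = (s + 2)(s + 4).
Hence p(s) = (s + 1) (s + 2) (s + 4), with roots -4, -2, -1.
The eigenvalues -4, -2, -1 are distinct and real, so A is diagonalisable and x(t) = e^{At} x(0) = V diag(e^{λ_i t}) V^{-1} x(0), where the columns of V are the eigenvectors.
λ = -4: A - (-4)I = [[12, 13, 14], [0, 1, 2], [-6, -7, -8]]. v must be orthogonal to every row; (row 1) × (row 2) = [12, -24, 12], so take v_1 = [1, -2, 1]^T.
λ = -2: A - (-2)I = [[10, 13, 14], [0, -1, 2], [-6, -7, -10]]. v must be orthogonal to every row; (row 1) × (row 2) = [40, -20, -10], so take v_2 = [-4, 2, 1]^T.
λ = -1: A - (-1)I = [[9, 13, 14], [0, -2, 2], [-6, -7, -11]]. v must be orthogonal to every row; (row 1) × (row 2) = [54, -18, -18], so take v_3 = [-3, 1, 1]^T.
V = [v_1 v_2 v_3] = [[1, -4, -3], [-2, 2, 1], [1, 1, 1]] has det V = 1, so V^{-1} = adj(V)/det V = [[1, 1, 2], [3, 4, 5], [-4, -5, -6]].
Modal coordinates z(0) = V^{-1} x(0): 1·2 + 1·(-1) + 2·(-1) = -1; 3·2 + 4·(-1) + 5·(-1) = -3; (-4)·2 + (-5)·(-1) + (-6)·(-1) = 3; so z(0) = [-1, -3, 3]^T.
x_1(t) = Σ_i (v_i)_1 · z_i(0) · e^{λ_i t} (row 1 of V times the modal terms).
x_1(0.25) = 1·(-1)·e^{-4·0.25} + (-4)·(-3)·e^{-2·0.25} + (-3)·3·e^{-1·0.25} = (-1)·0.367879 + 12·0.606531 + (-9)·0.778801 = -0.0987.

-0.0987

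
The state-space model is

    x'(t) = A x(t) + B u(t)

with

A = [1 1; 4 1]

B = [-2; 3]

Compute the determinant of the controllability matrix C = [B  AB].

7

AB = [[1], [-5]]
Controllability matrix C = [B  AB] = [[-2, 1], [3, -5]]
det(C) = (-2)·(-5) - 1·3 = 10 - 3 = 7
Since det(C) ≠ 0, rank(C) = 2 and the system is completely controllable.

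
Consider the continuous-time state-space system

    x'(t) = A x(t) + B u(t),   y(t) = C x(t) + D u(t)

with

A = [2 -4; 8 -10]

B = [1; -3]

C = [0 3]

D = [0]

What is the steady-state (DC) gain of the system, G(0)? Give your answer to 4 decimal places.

G(0) = C(-A)^{-1}B + D = -C A^{-1} B + D.
det A = 12, so A^{-1} = (1/12)·adj(A) = [[-5/6, 1/3], [-2/3, 1/6]]
A^{-1} B = [-11/6, -7/6]^T
C A^{-1} B = -7/2
G(0) = D - C A^{-1} B = 0 - (-7/2) = 7/2 ≈ 3.5000

3.5000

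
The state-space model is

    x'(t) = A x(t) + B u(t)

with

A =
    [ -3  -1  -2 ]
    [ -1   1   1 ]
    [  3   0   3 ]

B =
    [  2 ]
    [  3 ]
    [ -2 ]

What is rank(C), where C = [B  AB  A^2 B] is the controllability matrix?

AB = [[-5], [-1], [0]]
A^2B = [[16], [4], [-15]]
Controllability matrix C = [B  AB  A^2B] = [[2, -5, 16], [3, -1, 4], [-2, 0, -15]]
det(C) = 2·((-1)·(-15) - 4·0) - (-5)·(3·(-15) - 4·(-2)) + 16·(3·0 - (-1)·(-2)) = 2·15 - (-5)·(-37) + 16·(-2) = -187 ≠ 0, so rank(C) = 3.
rank(C) = 3 = n, so the pair (A, B) is completely controllable.

3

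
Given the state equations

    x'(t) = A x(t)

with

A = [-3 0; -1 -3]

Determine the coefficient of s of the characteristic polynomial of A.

6

For a 2×2 matrix, det(sI - A) = s^2 - (tr A)s + det A.
tr A = -6, det A = 9.
So p(s) = s^2 + 6s + 9.
The coefficient of s is 6.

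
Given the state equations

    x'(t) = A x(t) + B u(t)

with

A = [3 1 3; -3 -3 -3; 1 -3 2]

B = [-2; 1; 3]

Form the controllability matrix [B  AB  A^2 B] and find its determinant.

AB = [[4], [-6], [1]]
A^2B = [[9], [3], [24]]
Controllability matrix C = [B  AB  A^2B] = [[-2, 4, 9], [1, -6, 3], [3, 1, 24]]
Expanding along the first row, det(C) = (-2)·((-6)·24 - 3·1) - 4·(1·24 - 3·3) + 9·(1·1 - (-6)·3) = (-2)·(-147) - 4·15 + 9·19 = 405
Since det(C) ≠ 0, rank(C) = 3 and the system is completely controllable.

405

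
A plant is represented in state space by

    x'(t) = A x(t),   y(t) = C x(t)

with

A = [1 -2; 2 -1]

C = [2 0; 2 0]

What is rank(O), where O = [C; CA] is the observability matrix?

CA = [[2, -4], [2, -4]]
Observability matrix O = [C; CA] = [[2, 0], [2, 0], [2, -4], [2, -4]]
Take the 2×2 submatrix of O formed by rows 1, 3: [[2, 0], [2, -4]]. Its determinant is 2·(-4) - 0·2 = -8 - 0 = -8 ≠ 0.
So rank(O) ≥ 2; since O has 2 columns, rank(O) = 2.
rank(O) = 2 = n, so the pair (A, C) is completely observable.

2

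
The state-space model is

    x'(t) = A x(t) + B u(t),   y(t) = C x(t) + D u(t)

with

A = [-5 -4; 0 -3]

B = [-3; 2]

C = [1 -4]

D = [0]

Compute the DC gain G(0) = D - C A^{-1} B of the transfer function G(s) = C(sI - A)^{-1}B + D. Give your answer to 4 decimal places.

G(0) = C(-A)^{-1}B + D = -C A^{-1} B + D.
det A = 15, so A^{-1} = (1/15)·adj(A) = [[-1/5, 4/15], [0, -1/3]]
A^{-1} B = [17/15, -2/3]^T
C A^{-1} B = 19/5
G(0) = D - C A^{-1} B = 0 - (19/5) = -19/5 ≈ -3.8000

-3.8000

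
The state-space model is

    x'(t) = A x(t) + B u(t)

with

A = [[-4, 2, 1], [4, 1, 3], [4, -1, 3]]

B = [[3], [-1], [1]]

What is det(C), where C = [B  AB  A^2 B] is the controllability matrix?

-4012

AB = [[-13], [14], [16]]
A^2B = [[96], [10], [-18]]
Controllability matrix C = [B  AB  A^2B] = [[3, -13, 96], [-1, 14, 10], [1, 16, -18]]
Expanding along the first row, det(C) = 3·(14·(-18) - 10·16) - (-13)·((-1)·(-18) - 10·1) + 96·((-1)·16 - 14·1) = 3·(-412) - (-13)·8 + 96·(-30) = -4012
Since det(C) ≠ 0, rank(C) = 3 and the system is completely controllable.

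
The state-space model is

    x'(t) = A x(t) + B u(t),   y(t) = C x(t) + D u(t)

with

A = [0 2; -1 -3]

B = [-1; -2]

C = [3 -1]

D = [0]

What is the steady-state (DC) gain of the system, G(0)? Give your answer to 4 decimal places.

-11.0000

G(0) = C(-A)^{-1}B + D = -C A^{-1} B + D.
det A = 2, so A^{-1} = (1/2)·adj(A) = [[-3/2, -1], [1/2, 0]]
A^{-1} B = [7/2, -1/2]^T
C A^{-1} B = 11
G(0) = D - C A^{-1} B = 0 - (11) = -11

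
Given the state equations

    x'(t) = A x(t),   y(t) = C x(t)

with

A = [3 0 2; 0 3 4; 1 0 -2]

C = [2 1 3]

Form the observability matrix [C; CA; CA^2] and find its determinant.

-74

CA = [[9, 3, 2]]
CA^2 = [[29, 9, 26]]
Observability matrix O = [C; CA; CA^2] = [[2, 1, 3], [9, 3, 2], [29, 9, 26]]
Expanding along the first row, det(O) = 2·(3·26 - 2·9) - 1·(9·26 - 2·29) + 3·(9·9 - 3·29) = 2·60 - 1·176 + 3·(-6) = -74
Since det(O) ≠ 0, rank(O) = 3 and the system is completely observable.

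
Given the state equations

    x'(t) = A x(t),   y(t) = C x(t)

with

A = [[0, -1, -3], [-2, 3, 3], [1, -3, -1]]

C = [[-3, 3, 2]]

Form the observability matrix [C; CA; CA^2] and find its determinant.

CA = [[-4, 6, 16]]
CA^2 = [[4, -26, 14]]
Observability matrix O = [C; CA; CA^2] = [[-3, 3, 2], [-4, 6, 16], [4, -26, 14]]
Expanding along the first row, det(O) = (-3)·(6·14 - 16·(-26)) - 3·((-4)·14 - 16·4) + 2·((-4)·(-26) - 6·4) = (-3)·500 - 3·(-120) + 2·80 = -980
Since det(O) ≠ 0, rank(O) = 3 and the system is completely observable.

-980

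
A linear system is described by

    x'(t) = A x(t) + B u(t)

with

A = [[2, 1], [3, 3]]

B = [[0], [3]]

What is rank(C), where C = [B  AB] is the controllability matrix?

2

AB = [[3], [9]]
Controllability matrix C = [B  AB] = [[0, 3], [3, 9]]
det(C) = 0·9 - 3·3 = 0 - 9 = -9 ≠ 0, so rank(C) = 2.
rank(C) = 2 = n, so the pair (A, B) is completely controllable.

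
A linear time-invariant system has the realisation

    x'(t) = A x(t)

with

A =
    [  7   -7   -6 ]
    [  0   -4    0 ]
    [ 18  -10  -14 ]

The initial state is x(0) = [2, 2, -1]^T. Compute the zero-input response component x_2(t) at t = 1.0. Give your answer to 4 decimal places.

det(sI - A) = s^3 - (tr A)s^2 + (M11 + M22 + M33)s - det A, where Mii is the 2×2 principal minor of A obtained by deleting row i and column i.
tr A = 7 + (-4) + (-14) = -11; M11 = (-4)·(-14) - 0·(-10) = 56 - 0 = 56; M22 = 7·(-14) - (-6)·18 = -98 - (-108) = 10; M33 = 7·(-4) - (-7)·0 = -28 - 0 = -28; sum of minors = 38.
det A = 7·((-4)·(-14) - 0·(-10)) - (-7)·(0·(-14) - 0·18) + (-6)·(0·(-10) - (-4)·18) = 7·56 - (-7)·0 + (-6)·72 = -40.
So p(s) = det(sI - A) = s^3 + 11s^2 + 38s + 40.
Rational-root test: any integer root divides 40. Testing small divisors, s = -2 works: p(-2) = -8 + 44 + (-76) + 40 = 0, so (s + 2) is a factor.
Dividing, p(s) = (s + 2)(s^2 + 9s + 20).
Factor s^2 + 9s + 20: two numbers with sum -9 and product 20 are -4 and -5, so s^2 + 9s + 20 = (s + 4)(s + 5).
Hence p(s) = (s + 2) (s + 4) (s + 5), with roots -5, -4, -2.
The eigenvalues -5, -4, -2 are distinct and real, so A is diagonalisable and x(t) = e^{At} x(0) = V diag(e^{λ_i t}) V^{-1} x(0), where the columns of V are the eigenvectors.
λ = -5: A - (-5)I = [[12, -7, -6], [0, 1, 0], [18, -10, -9]]. v must be orthogonal to every row; (row 1) × (row 2) = [6, 0, 12], so take v_1 = [1, 0, 2]^T.
λ = -4: A - (-4)I = [[11, -7, -6], [0, 0, 0], [18, -10, -10]]. v must be orthogonal to every row; (row 1) × (row 3) = [10, 2, 16], so take v_2 = [5, 1, 8]^T.
λ = -2: A - (-2)I = [[9, -7, -6], [0, -2, 0], [18, -10, -12]]. v must be orthogonal to every row; (row 1) × (row 2) = [-12, 0, -18], so take v_3 = [-2, 0, -3]^T.
V = [v_1 v_2 v_3] = [[1, 5, -2], [0, 1, 0], [2, 8, -3]] has det V = 1, so V^{-1} = adj(V)/det V = [[-3, -1, 2], [0, 1, 0], [-2, 2, 1]].
Modal coordinates z(0) = V^{-1} x(0): (-3)·2 + (-1)·2 + 2·(-1) = -10; 0·2 + 1·2 + 0·(-1) = 2; (-2)·2 + 2·2 + 1·(-1) = -1; so z(0) = [-10, 2, -1]^T.
x_2(t) = Σ_i (v_i)_2 · z_i(0) · e^{λ_i t} (row 2 of V times the modal terms).
x_2(1.0) = 0·(-10)·e^{-5·1.0} + 1·2·e^{-4·1.0} + 0·(-1)·e^{-2·1.0} = 0·0.006738 + 2·0.018316 + 0·0.135335 = 0.0366.

0.0366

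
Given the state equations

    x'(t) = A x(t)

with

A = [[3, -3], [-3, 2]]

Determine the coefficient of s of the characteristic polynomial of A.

For a 2×2 matrix, det(sI - A) = s^2 - (tr A)s + det A.
tr A = 5, det A = -3.
So p(s) = s^2 - 5s - 3.
The coefficient of s is -5.

-5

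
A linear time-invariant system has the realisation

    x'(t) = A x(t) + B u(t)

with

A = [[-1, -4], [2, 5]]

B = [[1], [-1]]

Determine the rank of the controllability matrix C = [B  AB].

AB = [[3], [-3]]
Controllability matrix C = [B  AB] = [[1, 3], [-1, -3]]
Every column of C is a scalar multiple of column 1 = [1, -1] (multipliers 1, 3), so the columns span a one-dimensional space.
C ≠ 0, hence rank(C) = 1.
rank(C) = 1 < n = 2, so the pair (A, B) is not completely controllable.

1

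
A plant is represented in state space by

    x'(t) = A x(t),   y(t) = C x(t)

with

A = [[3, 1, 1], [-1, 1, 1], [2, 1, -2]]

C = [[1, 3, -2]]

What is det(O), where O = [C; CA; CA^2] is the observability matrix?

-196

CA = [[-4, 2, 8]]
CA^2 = [[2, 6, -18]]
Observability matrix O = [C; CA; CA^2] = [[1, 3, -2], [-4, 2, 8], [2, 6, -18]]
Expanding along the first row, det(O) = 1·(2·(-18) - 8·6) - 3·((-4)·(-18) - 8·2) + (-2)·((-4)·6 - 2·2) = 1·(-84) - 3·56 + (-2)·(-28) = -196
Since det(O) ≠ 0, rank(O) = 3 and the system is completely observable.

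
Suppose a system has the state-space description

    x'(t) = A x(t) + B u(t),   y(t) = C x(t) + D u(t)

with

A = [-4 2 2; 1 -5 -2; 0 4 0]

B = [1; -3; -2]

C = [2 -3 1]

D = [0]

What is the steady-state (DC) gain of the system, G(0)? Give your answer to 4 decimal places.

-7.1667

G(0) = C(-A)^{-1}B + D = -C A^{-1} B + D.
det A = -24, so A^{-1} = (1/-24)·adj(A) = [[-1/3, -1/3, -1/4], [0, 0, 1/4], [-1/6, -2/3, -3/4]]
A^{-1} B = [7/6, -1/2, 10/3]^T
C A^{-1} B = 43/6
G(0) = D - C A^{-1} B = 0 - (43/6) = -43/6 ≈ -7.1667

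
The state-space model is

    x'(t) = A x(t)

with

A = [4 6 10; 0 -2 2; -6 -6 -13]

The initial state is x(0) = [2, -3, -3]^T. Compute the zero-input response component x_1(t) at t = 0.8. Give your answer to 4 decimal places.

-1.2180

det(sI - A) = s^3 - (tr A)s^2 + (M11 + M22 + M33)s - det A, where Mii is the 2×2 principal minor of A obtained by deleting row i and column i.
tr A = 4 + (-2) + (-13) = -11; M11 = (-2)·(-13) - 2·(-6) = 26 - (-12) = 38; M22 = 4·(-13) - 10·(-6) = -52 - (-60) = 8; M33 = 4·(-2) - 6·0 = -8 - 0 = -8; sum of minors = 38.
det A = 4·((-2)·(-13) - 2·(-6)) - 6·(0·(-13) - 2·(-6)) + 10·(0·(-6) - (-2)·(-6)) = 4·38 - 6·12 + 10·(-12) = -40.
So p(s) = det(sI - A) = s^3 + 11s^2 + 38s + 40.
Rational-root test: any integer root divides 40. Testing small divisors, s = -2 works: p(-2) = -8 + 44 + (-76) + 40 = 0, so (s + 2) is a factor.
Dividing, p(s) = (s + 2)(s^2 + 9s + 20).
Factor s^2 + 9s + 20: two numbers with sum -9 and product 20 are -4 and -5, so s^2 + 9s + 20 = (s + 4)(s + 5).
Hence p(s) = (s + 2) (s + 4) (s + 5), with roots -5, -4, -2.
The eigenvalues -5, -4, -2 are distinct and real, so A is diagonalisable and x(t) = e^{At} x(0) = V diag(e^{λ_i t}) V^{-1} x(0), where the columns of V are the eigenvectors.
λ = -5: A - (-5)I = [[9, 6, 10], [0, 3, 2], [-6, -6, -8]]. v must be orthogonal to every row; (row 1) × (row 2) = [-18, -18, 27], so take v_1 = [2, 2, -3]^T.
λ = -4: A - (-4)I = [[8, 6, 10], [0, 2, 2], [-6, -6, -9]]. v must be orthogonal to every row; (row 1) × (row 2) = [-8, -16, 16], so take v_2 = [1, 2, -2]^T.
λ = -2: A - (-2)I = [[6, 6, 10], [0, 0, 2], [-6, -6, -11]]. v must be orthogonal to every row; (row 1) × (row 2) = [12, -12, 0], so take v_3 = [1, -1, 0]^T.
V = [v_1 v_2 v_3] = [[2, 1, 1], [2, 2, -1], [-3, -2, 0]] has det V = 1, so V^{-1} = adj(V)/det V = [[-2, -2, -3], [3, 3, 4], [2, 1, 2]].
Modal coordinates z(0) = V^{-1} x(0): (-2)·2 + (-2)·(-3) + (-3)·(-3) = 11; 3·2 + 3·(-3) + 4·(-3) = -15; 2·2 + 1·(-3) + 2·(-3) = -5; so z(0) = [11, -15, -5]^T.
x_1(t) = Σ_i (v_i)_1 · z_i(0) · e^{λ_i t} (row 1 of V times the modal terms).
x_1(0.8) = 2·11·e^{-5·0.8} + 1·(-15)·e^{-4·0.8} + 1·(-5)·e^{-2·0.8} = 22·0.018316 + (-15)·0.040762 + (-5)·0.201897 = -1.2180.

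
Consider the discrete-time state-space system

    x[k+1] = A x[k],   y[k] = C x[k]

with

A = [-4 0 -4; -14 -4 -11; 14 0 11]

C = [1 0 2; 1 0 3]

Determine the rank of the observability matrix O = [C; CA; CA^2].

CA = [[24, 0, 18], [38, 0, 29]]
CA^2 = [[156, 0, 102], [254, 0, 167]]
Observability matrix O = [C; CA; CA^2] = [[1, 0, 2], [1, 0, 3], [24, 0, 18], [38, 0, 29], [156, 0, 102], [254, 0, 167]]
Column 2 of O is identically zero, so rank(O) ≤ 2.
The 2×2 minor from rows 1, 2, columns 1, 3 is 1·3 - 2·1 = 3 - 2 = 1 ≠ 0, so rank(O) = 2.
rank(O) = 2 < n = 3, so the pair (A, C) is not completely observable.

2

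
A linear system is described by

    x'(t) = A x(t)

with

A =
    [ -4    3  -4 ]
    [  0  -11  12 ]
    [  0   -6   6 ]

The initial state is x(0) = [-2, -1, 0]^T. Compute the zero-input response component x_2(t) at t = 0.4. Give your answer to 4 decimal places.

det(sI - A) = s^3 - (tr A)s^2 + (M11 + M22 + M33)s - det A, where Mii is the 2×2 principal minor of A obtained by deleting row i and column i.
tr A = (-4) + (-11) + 6 = -9; M11 = (-11)·6 - 12·(-6) = -66 - (-72) = 6; M22 = (-4)·6 - (-4)·0 = -24 - 0 = -24; M33 = (-4)·(-11) - 3·0 = 44 - 0 = 44; sum of minors = 26.
det A = (-4)·((-11)·6 - 12·(-6)) - 3·(0·6 - 12·0) + (-4)·(0·(-6) - (-11)·0) = (-4)·6 - 3·0 + (-4)·0 = -24.
So p(s) = det(sI - A) = s^3 + 9s^2 + 26s + 24.
Rational-root test: any integer root divides 24. Testing small divisors, s = -2 works: p(-2) = -8 + 36 + (-52) + 24 = 0, so (s + 2) is a factor.
Dividing, p(s) = (s + 2)(s^2 + 7s + 12).
Factor s^2 + 7s + 12: two numbers with sum -7 and product 12 are -3 and -4, so s^2 + 7s + 12 = (s + 3)(s + 4).
Hence p(s) = (s + 2) (s + 3) (s + 4), with roots -4, -3, -2.
The eigenvalues -4, -3, -2 are distinct and real, so A is diagonalisable and x(t) = e^{At} x(0) = V diag(e^{λ_i t}) V^{-1} x(0), where the columns of V are the eigenvectors.
λ = -4: A - (-4)I = [[0, 3, -4], [0, -7, 12], [0, -6, 10]]. v must be orthogonal to every row; (row 1) × (row 2) = [8, 0, 0], so take v_1 = [1, 0, 0]^T.
λ = -3: A - (-3)I = [[-1, 3, -4], [0, -8, 12], [0, -6, 9]]. v must be orthogonal to every row; (row 1) × (row 2) = [4, 12, 8], so take v_2 = [-1, -3, -2]^T.
λ = -2: A - (-2)I = [[-2, 3, -4], [0, -9, 12], [0, -6, 8]]. v must be orthogonal to every row; (row 1) × (row 2) = [0, 24, 18], so take v_3 = [0, -4, -3]^T.
V = [v_1 v_2 v_3] = [[1, -1, 0], [0, -3, -4], [0, -2, -3]] has det V = 1, so V^{-1} = adj(V)/det V = [[1, -3, 4], [0, -3, 4], [0, 2, -3]].
Modal coordinates z(0) = V^{-1} x(0): 1·(-2) + (-3)·(-1) + 4·0 = 1; 0·(-2) + (-3)·(-1) + 4·0 = 3; 0·(-2) + 2·(-1) + (-3)·0 = -2; so z(0) = [1, 3, -2]^T.
x_2(t) = Σ_i (v_i)_2 · z_i(0) · e^{λ_i t} (row 2 of V times the modal terms).
x_2(0.4) = 0·1·e^{-4·0.4} + (-3)·3·e^{-3·0.4} + (-4)·(-2)·e^{-2·0.4} = 0·0.201897 + (-9)·0.301194 + 8·0.449329 = 0.8839.

0.8839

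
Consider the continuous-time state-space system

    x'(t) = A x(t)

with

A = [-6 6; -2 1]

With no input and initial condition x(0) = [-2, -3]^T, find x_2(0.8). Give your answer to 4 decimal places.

det(sI - A) = s^2 - (tr A)s + det A, with tr A = (-6) + 1 = -5 and det A = (-6)·1 - 6·(-2) = -6 - (-12) = 6.
So p(s) = det(sI - A) = s^2 + 5s + 6.
Factor s^2 + 5s + 6: two numbers with sum -5 and product 6 are -2 and -3, so s^2 + 5s + 6 = (s + 2)(s + 3).
Hence p(s) = (s + 2) (s + 3), with roots -3, -2.
The eigenvalues -3, -2 are distinct and real, so A is diagonalisable and x(t) = e^{At} x(0) = V diag(e^{λ_i t}) V^{-1} x(0), where the columns of V are the eigenvectors.
λ = -3: A - (-3)I = [[-3, 6], [-2, 4]]. Row 1 gives (-3)·v1 + 6·v2 = 0, so take v_1 = [-2, -1]^T.
λ = -2: A - (-2)I = [[-4, 6], [-2, 3]]. Row 1 gives (-4)·v1 + 6·v2 = 0, so take v_2 = [-3, -2]^T.
V = [v_1 v_2] = [[-2, -3], [-1, -2]] has det V = 1, so V^{-1} = adj(V)/det V = [[-2, 3], [1, -2]].
Modal coordinates z(0) = V^{-1} x(0): (-2)·(-2) + 3·(-3) = -5; 1·(-2) + (-2)·(-3) = 4; so z(0) = [-5, 4]^T.
x_2(t) = Σ_i (v_i)_2 · z_i(0) · e^{λ_i t} (row 2 of V times the modal terms).
x_2(0.8) = (-1)·(-5)·e^{-3·0.8} + (-2)·4·e^{-2·0.8} = 5·0.090718 + (-8)·0.201897 = -1.1616.

-1.1616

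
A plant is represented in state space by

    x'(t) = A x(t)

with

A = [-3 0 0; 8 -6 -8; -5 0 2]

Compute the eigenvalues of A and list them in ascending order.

det(sI - A) = s^3 - (tr A)s^2 + (M11 + M22 + M33)s - det A, where Mii is the 2×2 principal minor of A obtained by deleting row i and column i.
tr A = (-3) + (-6) + 2 = -7; M11 = (-6)·2 - (-8)·0 = -12 - 0 = -12; M22 = (-3)·2 - 0·(-5) = -6 - 0 = -6; M33 = (-3)·(-6) - 0·8 = 18 - 0 = 18; sum of minors = 0.
det A = (-3)·((-6)·2 - (-8)·0) - 0·(8·2 - (-8)·(-5)) + 0·(8·0 - (-6)·(-5)) = (-3)·(-12) - 0·(-24) + 0·(-30) = 36.
So p(s) = det(sI - A) = s^3 + 7s^2 - 36.
Rational-root test: any integer root divides -36. Testing small divisors, s = 2 works: p(2) = 8 + 28 + 0 + (-36) = 0, so (s - 2) is a factor.
Dividing, p(s) = (s - 2)(s^2 + 9s + 18).
Factor s^2 + 9s + 18: two numbers with sum -9 and product 18 are -3 and -6, so s^2 + 9s + 18 = (s + 3)(s + 6).
Hence p(s) = (s - 2) (s + 3) (s + 6), with roots -6, -3, 2.
At least one eigenvalue has non-negative real part, so the system is not asymptotically stable.

-6, -3, 2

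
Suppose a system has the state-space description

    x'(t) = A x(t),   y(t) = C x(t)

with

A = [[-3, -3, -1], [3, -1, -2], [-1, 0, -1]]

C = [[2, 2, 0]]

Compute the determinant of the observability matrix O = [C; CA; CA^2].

CA = [[0, -8, -6]]
CA^2 = [[-18, 8, 22]]
Observability matrix O = [C; CA; CA^2] = [[2, 2, 0], [0, -8, -6], [-18, 8, 22]]
Expanding along the first row, det(O) = 2·((-8)·22 - (-6)·8) - 2·(0·22 - (-6)·(-18)) + 0·(0·8 - (-8)·(-18)) = 2·(-128) - 2·(-108) + 0·(-144) = -40
Since det(O) ≠ 0, rank(O) = 3 and the system is completely observable.

-40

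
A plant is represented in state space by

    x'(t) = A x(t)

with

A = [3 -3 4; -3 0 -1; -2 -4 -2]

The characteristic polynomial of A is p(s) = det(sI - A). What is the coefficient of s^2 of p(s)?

-1

Expand det(sI - A) for the 3×3 matrix.
p(s) = s^3 - s^2 - 11s - 48.
(Check: constant term = det(-A) = (-1)^3 det A = -48; coefficient of s^2 = -tr A = -1.)
The coefficient of s^2 is -1.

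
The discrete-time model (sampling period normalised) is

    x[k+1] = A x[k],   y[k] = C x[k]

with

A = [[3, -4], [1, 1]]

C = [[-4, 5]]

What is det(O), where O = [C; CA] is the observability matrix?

-49

CA = [[-7, 21]]
Observability matrix O = [C; CA] = [[-4, 5], [-7, 21]]
det(O) = (-4)·21 - 5·(-7) = -84 - (-35) = -49
Since det(O) ≠ 0, rank(O) = 2 and the system is completely observable.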